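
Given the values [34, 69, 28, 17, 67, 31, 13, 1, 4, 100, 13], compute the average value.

34.2727

Step 1: Sum all values: 34 + 69 + 28 + 17 + 67 + 31 + 13 + 1 + 4 + 100 + 13 = 377
Step 2: Count the number of values: n = 11
Step 3: Mean = sum / n = 377 / 11 = 34.2727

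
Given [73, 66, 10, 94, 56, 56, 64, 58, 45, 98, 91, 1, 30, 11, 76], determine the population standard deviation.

29.7152

Step 1: Compute the mean: 55.2667
Step 2: Sum of squared deviations from the mean: 13244.9333
Step 3: Population variance = 13244.9333 / 15 = 882.9956
Step 4: Standard deviation = sqrt(882.9956) = 29.7152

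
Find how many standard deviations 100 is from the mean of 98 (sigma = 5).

0.4

Step 1: Recall the z-score formula: z = (x - mu) / sigma
Step 2: Substitute values: z = (100 - 98) / 5
Step 3: z = 2 / 5 = 0.4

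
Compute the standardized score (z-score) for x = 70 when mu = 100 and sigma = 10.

-3

Step 1: Recall the z-score formula: z = (x - mu) / sigma
Step 2: Substitute values: z = (70 - 100) / 10
Step 3: z = -30 / 10 = -3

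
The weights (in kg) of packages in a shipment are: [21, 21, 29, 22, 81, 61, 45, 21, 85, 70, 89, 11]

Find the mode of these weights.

21

Step 1: Count the frequency of each value:
  11: appears 1 time(s)
  21: appears 3 time(s)
  22: appears 1 time(s)
  29: appears 1 time(s)
  45: appears 1 time(s)
  61: appears 1 time(s)
  70: appears 1 time(s)
  81: appears 1 time(s)
  85: appears 1 time(s)
  89: appears 1 time(s)
Step 2: The value 21 appears most frequently (3 times).
Step 3: Mode = 21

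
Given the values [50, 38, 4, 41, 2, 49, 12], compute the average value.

28

Step 1: Sum all values: 50 + 38 + 4 + 41 + 2 + 49 + 12 = 196
Step 2: Count the number of values: n = 7
Step 3: Mean = sum / n = 196 / 7 = 28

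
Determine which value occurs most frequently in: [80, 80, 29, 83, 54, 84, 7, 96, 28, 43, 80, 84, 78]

80

Step 1: Count the frequency of each value:
  7: appears 1 time(s)
  28: appears 1 time(s)
  29: appears 1 time(s)
  43: appears 1 time(s)
  54: appears 1 time(s)
  78: appears 1 time(s)
  80: appears 3 time(s)
  83: appears 1 time(s)
  84: appears 2 time(s)
  96: appears 1 time(s)
Step 2: The value 80 appears most frequently (3 times).
Step 3: Mode = 80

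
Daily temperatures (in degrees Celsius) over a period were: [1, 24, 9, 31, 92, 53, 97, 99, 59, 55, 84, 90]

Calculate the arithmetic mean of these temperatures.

57.8333

Step 1: Sum all values: 1 + 24 + 9 + 31 + 92 + 53 + 97 + 99 + 59 + 55 + 84 + 90 = 694
Step 2: Count the number of values: n = 12
Step 3: Mean = sum / n = 694 / 12 = 57.8333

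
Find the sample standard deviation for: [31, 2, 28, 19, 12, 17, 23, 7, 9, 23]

9.4687

Step 1: Compute the mean: 17.1
Step 2: Sum of squared deviations from the mean: 806.9
Step 3: Sample variance = 806.9 / 9 = 89.6556
Step 4: Standard deviation = sqrt(89.6556) = 9.4687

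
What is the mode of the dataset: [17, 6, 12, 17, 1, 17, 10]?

17

Step 1: Count the frequency of each value:
  1: appears 1 time(s)
  6: appears 1 time(s)
  10: appears 1 time(s)
  12: appears 1 time(s)
  17: appears 3 time(s)
Step 2: The value 17 appears most frequently (3 times).
Step 3: Mode = 17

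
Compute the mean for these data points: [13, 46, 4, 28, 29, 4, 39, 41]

25.5

Step 1: Sum all values: 13 + 46 + 4 + 28 + 29 + 4 + 39 + 41 = 204
Step 2: Count the number of values: n = 8
Step 3: Mean = sum / n = 204 / 8 = 25.5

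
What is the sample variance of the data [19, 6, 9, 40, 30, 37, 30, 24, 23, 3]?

164.1

Step 1: Compute the mean: (19 + 6 + 9 + 40 + 30 + 37 + 30 + 24 + 23 + 3) / 10 = 22.1
Step 2: Compute squared deviations from the mean:
  (19 - 22.1)^2 = 9.61
  (6 - 22.1)^2 = 259.21
  (9 - 22.1)^2 = 171.61
  (40 - 22.1)^2 = 320.41
  (30 - 22.1)^2 = 62.41
  (37 - 22.1)^2 = 222.01
  (30 - 22.1)^2 = 62.41
  (24 - 22.1)^2 = 3.61
  (23 - 22.1)^2 = 0.81
  (3 - 22.1)^2 = 364.81
Step 3: Sum of squared deviations = 1476.9
Step 4: Sample variance = 1476.9 / 9 = 164.1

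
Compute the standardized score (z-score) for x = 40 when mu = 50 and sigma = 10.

-1

Step 1: Recall the z-score formula: z = (x - mu) / sigma
Step 2: Substitute values: z = (40 - 50) / 10
Step 3: z = -10 / 10 = -1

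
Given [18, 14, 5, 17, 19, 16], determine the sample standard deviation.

5.1153

Step 1: Compute the mean: 14.8333
Step 2: Sum of squared deviations from the mean: 130.8333
Step 3: Sample variance = 130.8333 / 5 = 26.1667
Step 4: Standard deviation = sqrt(26.1667) = 5.1153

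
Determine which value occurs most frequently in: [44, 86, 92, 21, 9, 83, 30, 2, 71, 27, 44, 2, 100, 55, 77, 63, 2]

2

Step 1: Count the frequency of each value:
  2: appears 3 time(s)
  9: appears 1 time(s)
  21: appears 1 time(s)
  27: appears 1 time(s)
  30: appears 1 time(s)
  44: appears 2 time(s)
  55: appears 1 time(s)
  63: appears 1 time(s)
  71: appears 1 time(s)
  77: appears 1 time(s)
  83: appears 1 time(s)
  86: appears 1 time(s)
  92: appears 1 time(s)
  100: appears 1 time(s)
Step 2: The value 2 appears most frequently (3 times).
Step 3: Mode = 2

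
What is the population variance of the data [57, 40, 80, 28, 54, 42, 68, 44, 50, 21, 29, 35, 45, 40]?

234.5969

Step 1: Compute the mean: (57 + 40 + 80 + 28 + 54 + 42 + 68 + 44 + 50 + 21 + 29 + 35 + 45 + 40) / 14 = 45.2143
Step 2: Compute squared deviations from the mean:
  (57 - 45.2143)^2 = 138.9031
  (40 - 45.2143)^2 = 27.1888
  (80 - 45.2143)^2 = 1210.0459
  (28 - 45.2143)^2 = 296.3316
  (54 - 45.2143)^2 = 77.1888
  (42 - 45.2143)^2 = 10.3316
  (68 - 45.2143)^2 = 519.1888
  (44 - 45.2143)^2 = 1.4745
  (50 - 45.2143)^2 = 22.9031
  (21 - 45.2143)^2 = 586.3316
  (29 - 45.2143)^2 = 262.9031
  (35 - 45.2143)^2 = 104.3316
  (45 - 45.2143)^2 = 0.0459
  (40 - 45.2143)^2 = 27.1888
Step 3: Sum of squared deviations = 3284.3571
Step 4: Population variance = 3284.3571 / 14 = 234.5969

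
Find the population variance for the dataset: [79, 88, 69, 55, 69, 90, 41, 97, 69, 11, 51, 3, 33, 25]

819.3469

Step 1: Compute the mean: (79 + 88 + 69 + 55 + 69 + 90 + 41 + 97 + 69 + 11 + 51 + 3 + 33 + 25) / 14 = 55.7143
Step 2: Compute squared deviations from the mean:
  (79 - 55.7143)^2 = 542.2245
  (88 - 55.7143)^2 = 1042.3673
  (69 - 55.7143)^2 = 176.5102
  (55 - 55.7143)^2 = 0.5102
  (69 - 55.7143)^2 = 176.5102
  (90 - 55.7143)^2 = 1175.5102
  (41 - 55.7143)^2 = 216.5102
  (97 - 55.7143)^2 = 1704.5102
  (69 - 55.7143)^2 = 176.5102
  (11 - 55.7143)^2 = 1999.3673
  (51 - 55.7143)^2 = 22.2245
  (3 - 55.7143)^2 = 2778.7959
  (33 - 55.7143)^2 = 515.9388
  (25 - 55.7143)^2 = 943.3673
Step 3: Sum of squared deviations = 11470.8571
Step 4: Population variance = 11470.8571 / 14 = 819.3469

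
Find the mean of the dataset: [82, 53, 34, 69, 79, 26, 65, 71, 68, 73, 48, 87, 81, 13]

60.6429

Step 1: Sum all values: 82 + 53 + 34 + 69 + 79 + 26 + 65 + 71 + 68 + 73 + 48 + 87 + 81 + 13 = 849
Step 2: Count the number of values: n = 14
Step 3: Mean = sum / n = 849 / 14 = 60.6429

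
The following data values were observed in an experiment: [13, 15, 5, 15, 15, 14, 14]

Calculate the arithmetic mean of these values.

13

Step 1: Sum all values: 13 + 15 + 5 + 15 + 15 + 14 + 14 = 91
Step 2: Count the number of values: n = 7
Step 3: Mean = sum / n = 91 / 7 = 13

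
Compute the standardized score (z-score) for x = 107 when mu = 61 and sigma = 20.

2.3

Step 1: Recall the z-score formula: z = (x - mu) / sigma
Step 2: Substitute values: z = (107 - 61) / 20
Step 3: z = 46 / 20 = 2.3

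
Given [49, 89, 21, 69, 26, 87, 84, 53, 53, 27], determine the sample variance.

670.6222

Step 1: Compute the mean: (49 + 89 + 21 + 69 + 26 + 87 + 84 + 53 + 53 + 27) / 10 = 55.8
Step 2: Compute squared deviations from the mean:
  (49 - 55.8)^2 = 46.24
  (89 - 55.8)^2 = 1102.24
  (21 - 55.8)^2 = 1211.04
  (69 - 55.8)^2 = 174.24
  (26 - 55.8)^2 = 888.04
  (87 - 55.8)^2 = 973.44
  (84 - 55.8)^2 = 795.24
  (53 - 55.8)^2 = 7.84
  (53 - 55.8)^2 = 7.84
  (27 - 55.8)^2 = 829.44
Step 3: Sum of squared deviations = 6035.6
Step 4: Sample variance = 6035.6 / 9 = 670.6222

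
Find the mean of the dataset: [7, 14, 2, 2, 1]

5.2

Step 1: Sum all values: 7 + 14 + 2 + 2 + 1 = 26
Step 2: Count the number of values: n = 5
Step 3: Mean = sum / n = 26 / 5 = 5.2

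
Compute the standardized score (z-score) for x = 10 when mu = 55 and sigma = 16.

-2.8125

Step 1: Recall the z-score formula: z = (x - mu) / sigma
Step 2: Substitute values: z = (10 - 55) / 16
Step 3: z = -45 / 16 = -2.8125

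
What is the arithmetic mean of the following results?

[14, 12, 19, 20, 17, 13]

15.8333

Step 1: Sum all values: 14 + 12 + 19 + 20 + 17 + 13 = 95
Step 2: Count the number of values: n = 6
Step 3: Mean = sum / n = 95 / 6 = 15.8333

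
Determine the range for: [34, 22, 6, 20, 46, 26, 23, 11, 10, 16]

40

Step 1: Identify the maximum value: max = 46
Step 2: Identify the minimum value: min = 6
Step 3: Range = max - min = 46 - 6 = 40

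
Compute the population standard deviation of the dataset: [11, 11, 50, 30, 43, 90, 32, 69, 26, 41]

23.4352

Step 1: Compute the mean: 40.3
Step 2: Sum of squared deviations from the mean: 5492.1
Step 3: Population variance = 5492.1 / 10 = 549.21
Step 4: Standard deviation = sqrt(549.21) = 23.4352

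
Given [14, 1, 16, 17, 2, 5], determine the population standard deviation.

6.6687

Step 1: Compute the mean: 9.1667
Step 2: Sum of squared deviations from the mean: 266.8333
Step 3: Population variance = 266.8333 / 6 = 44.4722
Step 4: Standard deviation = sqrt(44.4722) = 6.6687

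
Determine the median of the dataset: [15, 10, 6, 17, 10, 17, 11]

11

Step 1: Sort the data in ascending order: [6, 10, 10, 11, 15, 17, 17]
Step 2: The number of values is n = 7.
Step 3: Since n is odd, the median is the middle value at position 4: 11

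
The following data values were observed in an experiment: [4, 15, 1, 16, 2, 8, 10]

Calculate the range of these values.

15

Step 1: Identify the maximum value: max = 16
Step 2: Identify the minimum value: min = 1
Step 3: Range = max - min = 16 - 1 = 15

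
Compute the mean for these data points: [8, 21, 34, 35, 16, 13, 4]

18.7143

Step 1: Sum all values: 8 + 21 + 34 + 35 + 16 + 13 + 4 = 131
Step 2: Count the number of values: n = 7
Step 3: Mean = sum / n = 131 / 7 = 18.7143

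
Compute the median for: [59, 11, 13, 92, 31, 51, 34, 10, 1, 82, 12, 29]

30

Step 1: Sort the data in ascending order: [1, 10, 11, 12, 13, 29, 31, 34, 51, 59, 82, 92]
Step 2: The number of values is n = 12.
Step 3: Since n is even, the median is the average of positions 6 and 7:
  Median = (29 + 31) / 2 = 30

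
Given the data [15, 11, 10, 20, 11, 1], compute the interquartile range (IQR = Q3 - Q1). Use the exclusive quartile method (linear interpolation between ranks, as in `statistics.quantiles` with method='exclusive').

8.5

Step 1: Sort the data: [1, 10, 11, 11, 15, 20]
Step 2: n = 6
Step 3: Using the exclusive quartile method:
  Q1 = 7.75
  Q2 (median) = 11
  Q3 = 16.25
  IQR = Q3 - Q1 = 16.25 - 7.75 = 8.5
Step 4: IQR = 8.5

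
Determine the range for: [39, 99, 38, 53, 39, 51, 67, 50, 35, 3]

96

Step 1: Identify the maximum value: max = 99
Step 2: Identify the minimum value: min = 3
Step 3: Range = max - min = 99 - 3 = 96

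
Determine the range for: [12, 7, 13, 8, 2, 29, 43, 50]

48

Step 1: Identify the maximum value: max = 50
Step 2: Identify the minimum value: min = 2
Step 3: Range = max - min = 50 - 2 = 48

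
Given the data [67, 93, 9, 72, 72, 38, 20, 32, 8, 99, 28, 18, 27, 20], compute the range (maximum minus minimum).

91

Step 1: Identify the maximum value: max = 99
Step 2: Identify the minimum value: min = 8
Step 3: Range = max - min = 99 - 8 = 91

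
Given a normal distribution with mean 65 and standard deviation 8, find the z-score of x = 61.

-0.5

Step 1: Recall the z-score formula: z = (x - mu) / sigma
Step 2: Substitute values: z = (61 - 65) / 8
Step 3: z = -4 / 8 = -0.5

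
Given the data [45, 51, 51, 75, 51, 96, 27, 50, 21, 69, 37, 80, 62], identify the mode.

51

Step 1: Count the frequency of each value:
  21: appears 1 time(s)
  27: appears 1 time(s)
  37: appears 1 time(s)
  45: appears 1 time(s)
  50: appears 1 time(s)
  51: appears 3 time(s)
  62: appears 1 time(s)
  69: appears 1 time(s)
  75: appears 1 time(s)
  80: appears 1 time(s)
  96: appears 1 time(s)
Step 2: The value 51 appears most frequently (3 times).
Step 3: Mode = 51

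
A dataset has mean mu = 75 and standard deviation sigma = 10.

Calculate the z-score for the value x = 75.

0

Step 1: Recall the z-score formula: z = (x - mu) / sigma
Step 2: Substitute values: z = (75 - 75) / 10
Step 3: z = 0 / 10 = 0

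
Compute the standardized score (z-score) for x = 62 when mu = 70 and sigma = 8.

-1

Step 1: Recall the z-score formula: z = (x - mu) / sigma
Step 2: Substitute values: z = (62 - 70) / 8
Step 3: z = -8 / 8 = -1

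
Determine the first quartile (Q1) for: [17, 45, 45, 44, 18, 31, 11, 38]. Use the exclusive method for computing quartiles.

17.25

Step 1: Sort the data: [11, 17, 18, 31, 38, 44, 45, 45]
Step 2: n = 8
Step 3: Using the exclusive quartile method:
  Q1 = 17.25
  Q2 (median) = 34.5
  Q3 = 44.75
  IQR = Q3 - Q1 = 44.75 - 17.25 = 27.5
Step 4: Q1 = 17.25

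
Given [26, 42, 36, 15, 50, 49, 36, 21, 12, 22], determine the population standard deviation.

12.9572

Step 1: Compute the mean: 30.9
Step 2: Sum of squared deviations from the mean: 1678.9
Step 3: Population variance = 1678.9 / 10 = 167.89
Step 4: Standard deviation = sqrt(167.89) = 12.9572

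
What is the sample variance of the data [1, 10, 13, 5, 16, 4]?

33.3667

Step 1: Compute the mean: (1 + 10 + 13 + 5 + 16 + 4) / 6 = 8.1667
Step 2: Compute squared deviations from the mean:
  (1 - 8.1667)^2 = 51.3611
  (10 - 8.1667)^2 = 3.3611
  (13 - 8.1667)^2 = 23.3611
  (5 - 8.1667)^2 = 10.0278
  (16 - 8.1667)^2 = 61.3611
  (4 - 8.1667)^2 = 17.3611
Step 3: Sum of squared deviations = 166.8333
Step 4: Sample variance = 166.8333 / 5 = 33.3667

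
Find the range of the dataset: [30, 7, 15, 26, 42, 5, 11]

37

Step 1: Identify the maximum value: max = 42
Step 2: Identify the minimum value: min = 5
Step 3: Range = max - min = 42 - 5 = 37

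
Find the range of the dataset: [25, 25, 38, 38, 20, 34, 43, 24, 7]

36

Step 1: Identify the maximum value: max = 43
Step 2: Identify the minimum value: min = 7
Step 3: Range = max - min = 43 - 7 = 36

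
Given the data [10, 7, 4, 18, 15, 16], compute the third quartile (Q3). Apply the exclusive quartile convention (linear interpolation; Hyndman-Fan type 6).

16.5

Step 1: Sort the data: [4, 7, 10, 15, 16, 18]
Step 2: n = 6
Step 3: Using the exclusive quartile method:
  Q1 = 6.25
  Q2 (median) = 12.5
  Q3 = 16.5
  IQR = Q3 - Q1 = 16.5 - 6.25 = 10.25
Step 4: Q3 = 16.5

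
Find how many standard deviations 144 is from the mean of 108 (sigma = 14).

2.5714

Step 1: Recall the z-score formula: z = (x - mu) / sigma
Step 2: Substitute values: z = (144 - 108) / 14
Step 3: z = 36 / 14 = 2.5714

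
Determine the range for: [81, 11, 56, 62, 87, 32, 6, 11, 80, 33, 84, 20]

81

Step 1: Identify the maximum value: max = 87
Step 2: Identify the minimum value: min = 6
Step 3: Range = max - min = 87 - 6 = 81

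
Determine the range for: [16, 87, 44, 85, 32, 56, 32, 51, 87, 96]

80

Step 1: Identify the maximum value: max = 96
Step 2: Identify the minimum value: min = 16
Step 3: Range = max - min = 96 - 16 = 80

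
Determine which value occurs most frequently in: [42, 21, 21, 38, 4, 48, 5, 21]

21

Step 1: Count the frequency of each value:
  4: appears 1 time(s)
  5: appears 1 time(s)
  21: appears 3 time(s)
  38: appears 1 time(s)
  42: appears 1 time(s)
  48: appears 1 time(s)
Step 2: The value 21 appears most frequently (3 times).
Step 3: Mode = 21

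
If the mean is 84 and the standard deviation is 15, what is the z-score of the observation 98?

0.9333

Step 1: Recall the z-score formula: z = (x - mu) / sigma
Step 2: Substitute values: z = (98 - 84) / 15
Step 3: z = 14 / 15 = 0.9333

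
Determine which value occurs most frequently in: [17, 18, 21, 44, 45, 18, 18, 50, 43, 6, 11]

18

Step 1: Count the frequency of each value:
  6: appears 1 time(s)
  11: appears 1 time(s)
  17: appears 1 time(s)
  18: appears 3 time(s)
  21: appears 1 time(s)
  43: appears 1 time(s)
  44: appears 1 time(s)
  45: appears 1 time(s)
  50: appears 1 time(s)
Step 2: The value 18 appears most frequently (3 times).
Step 3: Mode = 18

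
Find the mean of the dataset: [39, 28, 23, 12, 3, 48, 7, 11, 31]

22.4444

Step 1: Sum all values: 39 + 28 + 23 + 12 + 3 + 48 + 7 + 11 + 31 = 202
Step 2: Count the number of values: n = 9
Step 3: Mean = sum / n = 202 / 9 = 22.4444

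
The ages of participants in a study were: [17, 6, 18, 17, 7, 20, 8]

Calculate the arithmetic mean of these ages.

13.2857

Step 1: Sum all values: 17 + 6 + 18 + 17 + 7 + 20 + 8 = 93
Step 2: Count the number of values: n = 7
Step 3: Mean = sum / n = 93 / 7 = 13.2857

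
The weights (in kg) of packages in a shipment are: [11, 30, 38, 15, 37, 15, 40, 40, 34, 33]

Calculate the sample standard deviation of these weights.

11.2748

Step 1: Compute the mean: 29.3
Step 2: Sum of squared deviations from the mean: 1144.1
Step 3: Sample variance = 1144.1 / 9 = 127.1222
Step 4: Standard deviation = sqrt(127.1222) = 11.2748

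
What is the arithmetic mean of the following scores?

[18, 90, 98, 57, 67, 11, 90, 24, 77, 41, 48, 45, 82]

57.5385

Step 1: Sum all values: 18 + 90 + 98 + 57 + 67 + 11 + 90 + 24 + 77 + 41 + 48 + 45 + 82 = 748
Step 2: Count the number of values: n = 13
Step 3: Mean = sum / n = 748 / 13 = 57.5385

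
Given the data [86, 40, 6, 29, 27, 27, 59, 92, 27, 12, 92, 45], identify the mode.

27

Step 1: Count the frequency of each value:
  6: appears 1 time(s)
  12: appears 1 time(s)
  27: appears 3 time(s)
  29: appears 1 time(s)
  40: appears 1 time(s)
  45: appears 1 time(s)
  59: appears 1 time(s)
  86: appears 1 time(s)
  92: appears 2 time(s)
Step 2: The value 27 appears most frequently (3 times).
Step 3: Mode = 27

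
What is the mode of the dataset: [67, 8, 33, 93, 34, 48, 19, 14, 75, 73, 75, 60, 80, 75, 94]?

75

Step 1: Count the frequency of each value:
  8: appears 1 time(s)
  14: appears 1 time(s)
  19: appears 1 time(s)
  33: appears 1 time(s)
  34: appears 1 time(s)
  48: appears 1 time(s)
  60: appears 1 time(s)
  67: appears 1 time(s)
  73: appears 1 time(s)
  75: appears 3 time(s)
  80: appears 1 time(s)
  93: appears 1 time(s)
  94: appears 1 time(s)
Step 2: The value 75 appears most frequently (3 times).
Step 3: Mode = 75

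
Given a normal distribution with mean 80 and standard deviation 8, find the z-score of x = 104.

3

Step 1: Recall the z-score formula: z = (x - mu) / sigma
Step 2: Substitute values: z = (104 - 80) / 8
Step 3: z = 24 / 8 = 3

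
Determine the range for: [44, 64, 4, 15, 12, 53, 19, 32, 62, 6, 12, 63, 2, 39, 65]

63

Step 1: Identify the maximum value: max = 65
Step 2: Identify the minimum value: min = 2
Step 3: Range = max - min = 65 - 2 = 63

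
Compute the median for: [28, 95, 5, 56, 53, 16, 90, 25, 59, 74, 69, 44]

54.5

Step 1: Sort the data in ascending order: [5, 16, 25, 28, 44, 53, 56, 59, 69, 74, 90, 95]
Step 2: The number of values is n = 12.
Step 3: Since n is even, the median is the average of positions 6 and 7:
  Median = (53 + 56) / 2 = 54.5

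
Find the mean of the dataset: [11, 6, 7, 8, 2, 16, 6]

8

Step 1: Sum all values: 11 + 6 + 7 + 8 + 2 + 16 + 6 = 56
Step 2: Count the number of values: n = 7
Step 3: Mean = sum / n = 56 / 7 = 8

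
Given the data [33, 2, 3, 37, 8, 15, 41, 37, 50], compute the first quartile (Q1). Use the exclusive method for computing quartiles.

5.5

Step 1: Sort the data: [2, 3, 8, 15, 33, 37, 37, 41, 50]
Step 2: n = 9
Step 3: Using the exclusive quartile method:
  Q1 = 5.5
  Q2 (median) = 33
  Q3 = 39
  IQR = Q3 - Q1 = 39 - 5.5 = 33.5
Step 4: Q1 = 5.5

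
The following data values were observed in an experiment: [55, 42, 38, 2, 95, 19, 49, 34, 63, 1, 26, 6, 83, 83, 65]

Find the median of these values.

42

Step 1: Sort the data in ascending order: [1, 2, 6, 19, 26, 34, 38, 42, 49, 55, 63, 65, 83, 83, 95]
Step 2: The number of values is n = 15.
Step 3: Since n is odd, the median is the middle value at position 8: 42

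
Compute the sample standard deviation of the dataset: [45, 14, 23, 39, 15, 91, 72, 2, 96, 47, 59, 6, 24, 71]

30.9661

Step 1: Compute the mean: 43.1429
Step 2: Sum of squared deviations from the mean: 12465.7143
Step 3: Sample variance = 12465.7143 / 13 = 958.9011
Step 4: Standard deviation = sqrt(958.9011) = 30.9661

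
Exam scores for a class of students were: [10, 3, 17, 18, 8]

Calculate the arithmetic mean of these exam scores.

11.2

Step 1: Sum all values: 10 + 3 + 17 + 18 + 8 = 56
Step 2: Count the number of values: n = 5
Step 3: Mean = sum / n = 56 / 5 = 11.2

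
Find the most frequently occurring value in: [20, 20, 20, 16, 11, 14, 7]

20

Step 1: Count the frequency of each value:
  7: appears 1 time(s)
  11: appears 1 time(s)
  14: appears 1 time(s)
  16: appears 1 time(s)
  20: appears 3 time(s)
Step 2: The value 20 appears most frequently (3 times).
Step 3: Mode = 20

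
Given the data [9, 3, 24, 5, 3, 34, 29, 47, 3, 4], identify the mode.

3

Step 1: Count the frequency of each value:
  3: appears 3 time(s)
  4: appears 1 time(s)
  5: appears 1 time(s)
  9: appears 1 time(s)
  24: appears 1 time(s)
  29: appears 1 time(s)
  34: appears 1 time(s)
  47: appears 1 time(s)
Step 2: The value 3 appears most frequently (3 times).
Step 3: Mode = 3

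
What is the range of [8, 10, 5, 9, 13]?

8

Step 1: Identify the maximum value: max = 13
Step 2: Identify the minimum value: min = 5
Step 3: Range = max - min = 13 - 5 = 8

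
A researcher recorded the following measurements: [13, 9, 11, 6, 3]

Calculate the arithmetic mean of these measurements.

8.4

Step 1: Sum all values: 13 + 9 + 11 + 6 + 3 = 42
Step 2: Count the number of values: n = 5
Step 3: Mean = sum / n = 42 / 5 = 8.4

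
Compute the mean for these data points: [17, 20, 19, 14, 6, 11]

14.5

Step 1: Sum all values: 17 + 20 + 19 + 14 + 6 + 11 = 87
Step 2: Count the number of values: n = 6
Step 3: Mean = sum / n = 87 / 6 = 14.5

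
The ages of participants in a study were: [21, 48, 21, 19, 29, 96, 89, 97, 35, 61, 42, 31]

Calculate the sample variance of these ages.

881.3561

Step 1: Compute the mean: (21 + 48 + 21 + 19 + 29 + 96 + 89 + 97 + 35 + 61 + 42 + 31) / 12 = 49.0833
Step 2: Compute squared deviations from the mean:
  (21 - 49.0833)^2 = 788.6736
  (48 - 49.0833)^2 = 1.1736
  (21 - 49.0833)^2 = 788.6736
  (19 - 49.0833)^2 = 905.0069
  (29 - 49.0833)^2 = 403.3403
  (96 - 49.0833)^2 = 2201.1736
  (89 - 49.0833)^2 = 1593.3403
  (97 - 49.0833)^2 = 2296.0069
  (35 - 49.0833)^2 = 198.3403
  (61 - 49.0833)^2 = 142.0069
  (42 - 49.0833)^2 = 50.1736
  (31 - 49.0833)^2 = 327.0069
Step 3: Sum of squared deviations = 9694.9167
Step 4: Sample variance = 9694.9167 / 11 = 881.3561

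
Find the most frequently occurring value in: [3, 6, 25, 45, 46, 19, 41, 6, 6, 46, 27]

6

Step 1: Count the frequency of each value:
  3: appears 1 time(s)
  6: appears 3 time(s)
  19: appears 1 time(s)
  25: appears 1 time(s)
  27: appears 1 time(s)
  41: appears 1 time(s)
  45: appears 1 time(s)
  46: appears 2 time(s)
Step 2: The value 6 appears most frequently (3 times).
Step 3: Mode = 6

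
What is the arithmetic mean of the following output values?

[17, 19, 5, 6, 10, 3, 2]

8.8571

Step 1: Sum all values: 17 + 19 + 5 + 6 + 10 + 3 + 2 = 62
Step 2: Count the number of values: n = 7
Step 3: Mean = sum / n = 62 / 7 = 8.8571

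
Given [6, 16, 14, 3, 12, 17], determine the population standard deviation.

5.1532

Step 1: Compute the mean: 11.3333
Step 2: Sum of squared deviations from the mean: 159.3333
Step 3: Population variance = 159.3333 / 6 = 26.5556
Step 4: Standard deviation = sqrt(26.5556) = 5.1532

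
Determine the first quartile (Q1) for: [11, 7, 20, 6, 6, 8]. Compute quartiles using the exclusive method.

6

Step 1: Sort the data: [6, 6, 7, 8, 11, 20]
Step 2: n = 6
Step 3: Using the exclusive quartile method:
  Q1 = 6
  Q2 (median) = 7.5
  Q3 = 13.25
  IQR = Q3 - Q1 = 13.25 - 6 = 7.25
Step 4: Q1 = 6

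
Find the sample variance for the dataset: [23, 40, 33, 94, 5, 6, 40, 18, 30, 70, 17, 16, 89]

875.6667

Step 1: Compute the mean: (23 + 40 + 33 + 94 + 5 + 6 + 40 + 18 + 30 + 70 + 17 + 16 + 89) / 13 = 37
Step 2: Compute squared deviations from the mean:
  (23 - 37)^2 = 196
  (40 - 37)^2 = 9
  (33 - 37)^2 = 16
  (94 - 37)^2 = 3249
  (5 - 37)^2 = 1024
  (6 - 37)^2 = 961
  (40 - 37)^2 = 9
  (18 - 37)^2 = 361
  (30 - 37)^2 = 49
  (70 - 37)^2 = 1089
  (17 - 37)^2 = 400
  (16 - 37)^2 = 441
  (89 - 37)^2 = 2704
Step 3: Sum of squared deviations = 10508
Step 4: Sample variance = 10508 / 12 = 875.6667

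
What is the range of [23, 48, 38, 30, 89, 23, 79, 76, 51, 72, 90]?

67

Step 1: Identify the maximum value: max = 90
Step 2: Identify the minimum value: min = 23
Step 3: Range = max - min = 90 - 23 = 67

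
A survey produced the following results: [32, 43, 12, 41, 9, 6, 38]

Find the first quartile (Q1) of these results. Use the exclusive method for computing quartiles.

9

Step 1: Sort the data: [6, 9, 12, 32, 38, 41, 43]
Step 2: n = 7
Step 3: Using the exclusive quartile method:
  Q1 = 9
  Q2 (median) = 32
  Q3 = 41
  IQR = Q3 - Q1 = 41 - 9 = 32
Step 4: Q1 = 9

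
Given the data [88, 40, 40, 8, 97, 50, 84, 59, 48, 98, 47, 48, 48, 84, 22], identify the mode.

48

Step 1: Count the frequency of each value:
  8: appears 1 time(s)
  22: appears 1 time(s)
  40: appears 2 time(s)
  47: appears 1 time(s)
  48: appears 3 time(s)
  50: appears 1 time(s)
  59: appears 1 time(s)
  84: appears 2 time(s)
  88: appears 1 time(s)
  97: appears 1 time(s)
  98: appears 1 time(s)
Step 2: The value 48 appears most frequently (3 times).
Step 3: Mode = 48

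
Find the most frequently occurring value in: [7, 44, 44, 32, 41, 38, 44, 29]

44

Step 1: Count the frequency of each value:
  7: appears 1 time(s)
  29: appears 1 time(s)
  32: appears 1 time(s)
  38: appears 1 time(s)
  41: appears 1 time(s)
  44: appears 3 time(s)
Step 2: The value 44 appears most frequently (3 times).
Step 3: Mode = 44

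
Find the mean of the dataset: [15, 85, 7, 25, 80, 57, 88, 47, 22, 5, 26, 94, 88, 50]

49.2143

Step 1: Sum all values: 15 + 85 + 7 + 25 + 80 + 57 + 88 + 47 + 22 + 5 + 26 + 94 + 88 + 50 = 689
Step 2: Count the number of values: n = 14
Step 3: Mean = sum / n = 689 / 14 = 49.2143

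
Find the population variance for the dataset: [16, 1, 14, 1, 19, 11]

49.2222

Step 1: Compute the mean: (16 + 1 + 14 + 1 + 19 + 11) / 6 = 10.3333
Step 2: Compute squared deviations from the mean:
  (16 - 10.3333)^2 = 32.1111
  (1 - 10.3333)^2 = 87.1111
  (14 - 10.3333)^2 = 13.4444
  (1 - 10.3333)^2 = 87.1111
  (19 - 10.3333)^2 = 75.1111
  (11 - 10.3333)^2 = 0.4444
Step 3: Sum of squared deviations = 295.3333
Step 4: Population variance = 295.3333 / 6 = 49.2222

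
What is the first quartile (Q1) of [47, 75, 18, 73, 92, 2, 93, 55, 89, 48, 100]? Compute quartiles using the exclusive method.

47

Step 1: Sort the data: [2, 18, 47, 48, 55, 73, 75, 89, 92, 93, 100]
Step 2: n = 11
Step 3: Using the exclusive quartile method:
  Q1 = 47
  Q2 (median) = 73
  Q3 = 92
  IQR = Q3 - Q1 = 92 - 47 = 45
Step 4: Q1 = 47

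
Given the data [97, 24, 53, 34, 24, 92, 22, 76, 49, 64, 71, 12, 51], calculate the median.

51

Step 1: Sort the data in ascending order: [12, 22, 24, 24, 34, 49, 51, 53, 64, 71, 76, 92, 97]
Step 2: The number of values is n = 13.
Step 3: Since n is odd, the median is the middle value at position 7: 51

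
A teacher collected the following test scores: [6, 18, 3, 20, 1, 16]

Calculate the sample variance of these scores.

68.6667

Step 1: Compute the mean: (6 + 18 + 3 + 20 + 1 + 16) / 6 = 10.6667
Step 2: Compute squared deviations from the mean:
  (6 - 10.6667)^2 = 21.7778
  (18 - 10.6667)^2 = 53.7778
  (3 - 10.6667)^2 = 58.7778
  (20 - 10.6667)^2 = 87.1111
  (1 - 10.6667)^2 = 93.4444
  (16 - 10.6667)^2 = 28.4444
Step 3: Sum of squared deviations = 343.3333
Step 4: Sample variance = 343.3333 / 5 = 68.6667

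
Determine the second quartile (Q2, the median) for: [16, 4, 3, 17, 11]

11

Step 1: Sort the data: [3, 4, 11, 16, 17]
Step 2: n = 5
Step 3: Q2 is the median. Since n is odd, it is the middle value at position 3: 11
Step 4: Q2 = 11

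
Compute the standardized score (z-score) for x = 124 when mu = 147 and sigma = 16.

-1.4375

Step 1: Recall the z-score formula: z = (x - mu) / sigma
Step 2: Substitute values: z = (124 - 147) / 16
Step 3: z = -23 / 16 = -1.4375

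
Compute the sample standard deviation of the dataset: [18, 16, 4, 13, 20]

6.261

Step 1: Compute the mean: 14.2
Step 2: Sum of squared deviations from the mean: 156.8
Step 3: Sample variance = 156.8 / 4 = 39.2
Step 4: Standard deviation = sqrt(39.2) = 6.261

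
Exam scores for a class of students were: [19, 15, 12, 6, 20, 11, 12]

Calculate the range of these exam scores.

14

Step 1: Identify the maximum value: max = 20
Step 2: Identify the minimum value: min = 6
Step 3: Range = max - min = 20 - 6 = 14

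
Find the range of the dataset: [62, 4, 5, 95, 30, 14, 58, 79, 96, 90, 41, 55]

92

Step 1: Identify the maximum value: max = 96
Step 2: Identify the minimum value: min = 4
Step 3: Range = max - min = 96 - 4 = 92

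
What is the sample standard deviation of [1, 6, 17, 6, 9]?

5.8907

Step 1: Compute the mean: 7.8
Step 2: Sum of squared deviations from the mean: 138.8
Step 3: Sample variance = 138.8 / 4 = 34.7
Step 4: Standard deviation = sqrt(34.7) = 5.8907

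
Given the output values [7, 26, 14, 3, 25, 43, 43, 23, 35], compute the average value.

24.3333

Step 1: Sum all values: 7 + 26 + 14 + 3 + 25 + 43 + 43 + 23 + 35 = 219
Step 2: Count the number of values: n = 9
Step 3: Mean = sum / n = 219 / 9 = 24.3333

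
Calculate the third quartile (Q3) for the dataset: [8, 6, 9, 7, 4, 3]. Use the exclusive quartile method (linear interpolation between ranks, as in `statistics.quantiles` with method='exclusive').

8.25

Step 1: Sort the data: [3, 4, 6, 7, 8, 9]
Step 2: n = 6
Step 3: Using the exclusive quartile method:
  Q1 = 3.75
  Q2 (median) = 6.5
  Q3 = 8.25
  IQR = Q3 - Q1 = 8.25 - 3.75 = 4.5
Step 4: Q3 = 8.25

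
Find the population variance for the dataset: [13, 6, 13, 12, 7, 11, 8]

7.4286

Step 1: Compute the mean: (13 + 6 + 13 + 12 + 7 + 11 + 8) / 7 = 10
Step 2: Compute squared deviations from the mean:
  (13 - 10)^2 = 9
  (6 - 10)^2 = 16
  (13 - 10)^2 = 9
  (12 - 10)^2 = 4
  (7 - 10)^2 = 9
  (11 - 10)^2 = 1
  (8 - 10)^2 = 4
Step 3: Sum of squared deviations = 52
Step 4: Population variance = 52 / 7 = 7.4286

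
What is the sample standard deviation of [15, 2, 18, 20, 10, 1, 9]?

7.4322

Step 1: Compute the mean: 10.7143
Step 2: Sum of squared deviations from the mean: 331.4286
Step 3: Sample variance = 331.4286 / 6 = 55.2381
Step 4: Standard deviation = sqrt(55.2381) = 7.4322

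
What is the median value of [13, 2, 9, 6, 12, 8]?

8.5

Step 1: Sort the data in ascending order: [2, 6, 8, 9, 12, 13]
Step 2: The number of values is n = 6.
Step 3: Since n is even, the median is the average of positions 3 and 4:
  Median = (8 + 9) / 2 = 8.5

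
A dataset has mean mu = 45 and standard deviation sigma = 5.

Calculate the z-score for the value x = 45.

0

Step 1: Recall the z-score formula: z = (x - mu) / sigma
Step 2: Substitute values: z = (45 - 45) / 5
Step 3: z = 0 / 5 = 0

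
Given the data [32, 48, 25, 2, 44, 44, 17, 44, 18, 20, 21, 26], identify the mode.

44

Step 1: Count the frequency of each value:
  2: appears 1 time(s)
  17: appears 1 time(s)
  18: appears 1 time(s)
  20: appears 1 time(s)
  21: appears 1 time(s)
  25: appears 1 time(s)
  26: appears 1 time(s)
  32: appears 1 time(s)
  44: appears 3 time(s)
  48: appears 1 time(s)
Step 2: The value 44 appears most frequently (3 times).
Step 3: Mode = 44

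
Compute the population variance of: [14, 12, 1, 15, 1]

39.44

Step 1: Compute the mean: (14 + 12 + 1 + 15 + 1) / 5 = 8.6
Step 2: Compute squared deviations from the mean:
  (14 - 8.6)^2 = 29.16
  (12 - 8.6)^2 = 11.56
  (1 - 8.6)^2 = 57.76
  (15 - 8.6)^2 = 40.96
  (1 - 8.6)^2 = 57.76
Step 3: Sum of squared deviations = 197.2
Step 4: Population variance = 197.2 / 5 = 39.44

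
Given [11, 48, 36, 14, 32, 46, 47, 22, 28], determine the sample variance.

196.5278

Step 1: Compute the mean: (11 + 48 + 36 + 14 + 32 + 46 + 47 + 22 + 28) / 9 = 31.5556
Step 2: Compute squared deviations from the mean:
  (11 - 31.5556)^2 = 422.5309
  (48 - 31.5556)^2 = 270.4198
  (36 - 31.5556)^2 = 19.7531
  (14 - 31.5556)^2 = 308.1975
  (32 - 31.5556)^2 = 0.1975
  (46 - 31.5556)^2 = 208.642
  (47 - 31.5556)^2 = 238.5309
  (22 - 31.5556)^2 = 91.3086
  (28 - 31.5556)^2 = 12.642
Step 3: Sum of squared deviations = 1572.2222
Step 4: Sample variance = 1572.2222 / 8 = 196.5278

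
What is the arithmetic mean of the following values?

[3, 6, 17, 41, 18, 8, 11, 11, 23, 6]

14.4

Step 1: Sum all values: 3 + 6 + 17 + 41 + 18 + 8 + 11 + 11 + 23 + 6 = 144
Step 2: Count the number of values: n = 10
Step 3: Mean = sum / n = 144 / 10 = 14.4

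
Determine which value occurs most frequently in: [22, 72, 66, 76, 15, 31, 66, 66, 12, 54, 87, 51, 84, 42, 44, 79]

66

Step 1: Count the frequency of each value:
  12: appears 1 time(s)
  15: appears 1 time(s)
  22: appears 1 time(s)
  31: appears 1 time(s)
  42: appears 1 time(s)
  44: appears 1 time(s)
  51: appears 1 time(s)
  54: appears 1 time(s)
  66: appears 3 time(s)
  72: appears 1 time(s)
  76: appears 1 time(s)
  79: appears 1 time(s)
  84: appears 1 time(s)
  87: appears 1 time(s)
Step 2: The value 66 appears most frequently (3 times).
Step 3: Mode = 66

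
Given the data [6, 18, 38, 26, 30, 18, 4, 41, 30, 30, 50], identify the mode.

30

Step 1: Count the frequency of each value:
  4: appears 1 time(s)
  6: appears 1 time(s)
  18: appears 2 time(s)
  26: appears 1 time(s)
  30: appears 3 time(s)
  38: appears 1 time(s)
  41: appears 1 time(s)
  50: appears 1 time(s)
Step 2: The value 30 appears most frequently (3 times).
Step 3: Mode = 30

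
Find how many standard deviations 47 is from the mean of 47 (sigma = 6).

0

Step 1: Recall the z-score formula: z = (x - mu) / sigma
Step 2: Substitute values: z = (47 - 47) / 6
Step 3: z = 0 / 6 = 0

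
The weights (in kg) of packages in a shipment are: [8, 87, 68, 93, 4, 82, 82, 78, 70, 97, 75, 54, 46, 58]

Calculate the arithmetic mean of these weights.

64.4286

Step 1: Sum all values: 8 + 87 + 68 + 93 + 4 + 82 + 82 + 78 + 70 + 97 + 75 + 54 + 46 + 58 = 902
Step 2: Count the number of values: n = 14
Step 3: Mean = sum / n = 902 / 14 = 64.4286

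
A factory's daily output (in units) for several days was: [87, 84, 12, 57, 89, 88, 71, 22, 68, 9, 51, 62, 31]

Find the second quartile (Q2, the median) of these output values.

62

Step 1: Sort the data: [9, 12, 22, 31, 51, 57, 62, 68, 71, 84, 87, 88, 89]
Step 2: n = 13
Step 3: Q2 is the median. Since n is odd, it is the middle value at position 7: 62
Step 4: Q2 = 62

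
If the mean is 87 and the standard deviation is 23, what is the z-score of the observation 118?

1.3478

Step 1: Recall the z-score formula: z = (x - mu) / sigma
Step 2: Substitute values: z = (118 - 87) / 23
Step 3: z = 31 / 23 = 1.3478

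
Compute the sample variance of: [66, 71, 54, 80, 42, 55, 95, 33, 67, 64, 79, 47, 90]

340.4744

Step 1: Compute the mean: (66 + 71 + 54 + 80 + 42 + 55 + 95 + 33 + 67 + 64 + 79 + 47 + 90) / 13 = 64.8462
Step 2: Compute squared deviations from the mean:
  (66 - 64.8462)^2 = 1.3314
  (71 - 64.8462)^2 = 37.8698
  (54 - 64.8462)^2 = 117.6391
  (80 - 64.8462)^2 = 229.6391
  (42 - 64.8462)^2 = 521.9467
  (55 - 64.8462)^2 = 96.9467
  (95 - 64.8462)^2 = 909.2544
  (33 - 64.8462)^2 = 1014.1775
  (67 - 64.8462)^2 = 4.6391
  (64 - 64.8462)^2 = 0.716
  (79 - 64.8462)^2 = 200.3314
  (47 - 64.8462)^2 = 318.4852
  (90 - 64.8462)^2 = 632.716
Step 3: Sum of squared deviations = 4085.6923
Step 4: Sample variance = 4085.6923 / 12 = 340.4744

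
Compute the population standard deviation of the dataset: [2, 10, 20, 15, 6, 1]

6.8313

Step 1: Compute the mean: 9
Step 2: Sum of squared deviations from the mean: 280
Step 3: Population variance = 280 / 6 = 46.6667
Step 4: Standard deviation = sqrt(46.6667) = 6.8313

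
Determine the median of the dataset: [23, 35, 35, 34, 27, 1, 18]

27

Step 1: Sort the data in ascending order: [1, 18, 23, 27, 34, 35, 35]
Step 2: The number of values is n = 7.
Step 3: Since n is odd, the median is the middle value at position 4: 27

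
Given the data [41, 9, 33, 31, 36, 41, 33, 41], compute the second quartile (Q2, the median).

34.5

Step 1: Sort the data: [9, 31, 33, 33, 36, 41, 41, 41]
Step 2: n = 8
Step 3: Q2 is the median. Since n is even, it is the average of the values at positions 4 and 5:
  Q2 = (33 + 36) / 2 = 34.5
Step 4: Q2 = 34.5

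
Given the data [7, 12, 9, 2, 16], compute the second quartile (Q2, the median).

9

Step 1: Sort the data: [2, 7, 9, 12, 16]
Step 2: n = 5
Step 3: Q2 is the median. Since n is odd, it is the middle value at position 3: 9
Step 4: Q2 = 9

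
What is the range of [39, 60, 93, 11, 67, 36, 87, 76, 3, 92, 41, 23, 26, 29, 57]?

90

Step 1: Identify the maximum value: max = 93
Step 2: Identify the minimum value: min = 3
Step 3: Range = max - min = 93 - 3 = 90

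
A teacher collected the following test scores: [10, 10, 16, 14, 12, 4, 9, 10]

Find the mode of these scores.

10

Step 1: Count the frequency of each value:
  4: appears 1 time(s)
  9: appears 1 time(s)
  10: appears 3 time(s)
  12: appears 1 time(s)
  14: appears 1 time(s)
  16: appears 1 time(s)
Step 2: The value 10 appears most frequently (3 times).
Step 3: Mode = 10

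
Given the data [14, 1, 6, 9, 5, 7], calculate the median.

6.5

Step 1: Sort the data in ascending order: [1, 5, 6, 7, 9, 14]
Step 2: The number of values is n = 6.
Step 3: Since n is even, the median is the average of positions 3 and 4:
  Median = (6 + 7) / 2 = 6.5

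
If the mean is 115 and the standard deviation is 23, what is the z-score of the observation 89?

-1.1304

Step 1: Recall the z-score formula: z = (x - mu) / sigma
Step 2: Substitute values: z = (89 - 115) / 23
Step 3: z = -26 / 23 = -1.1304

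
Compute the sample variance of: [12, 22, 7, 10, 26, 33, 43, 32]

162.4107

Step 1: Compute the mean: (12 + 22 + 7 + 10 + 26 + 33 + 43 + 32) / 8 = 23.125
Step 2: Compute squared deviations from the mean:
  (12 - 23.125)^2 = 123.7656
  (22 - 23.125)^2 = 1.2656
  (7 - 23.125)^2 = 260.0156
  (10 - 23.125)^2 = 172.2656
  (26 - 23.125)^2 = 8.2656
  (33 - 23.125)^2 = 97.5156
  (43 - 23.125)^2 = 395.0156
  (32 - 23.125)^2 = 78.7656
Step 3: Sum of squared deviations = 1136.875
Step 4: Sample variance = 1136.875 / 7 = 162.4107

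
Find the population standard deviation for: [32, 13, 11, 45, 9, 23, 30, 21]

11.5

Step 1: Compute the mean: 23
Step 2: Sum of squared deviations from the mean: 1058
Step 3: Population variance = 1058 / 8 = 132.25
Step 4: Standard deviation = sqrt(132.25) = 11.5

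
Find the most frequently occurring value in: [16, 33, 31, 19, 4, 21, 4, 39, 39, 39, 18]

39

Step 1: Count the frequency of each value:
  4: appears 2 time(s)
  16: appears 1 time(s)
  18: appears 1 time(s)
  19: appears 1 time(s)
  21: appears 1 time(s)
  31: appears 1 time(s)
  33: appears 1 time(s)
  39: appears 3 time(s)
Step 2: The value 39 appears most frequently (3 times).
Step 3: Mode = 39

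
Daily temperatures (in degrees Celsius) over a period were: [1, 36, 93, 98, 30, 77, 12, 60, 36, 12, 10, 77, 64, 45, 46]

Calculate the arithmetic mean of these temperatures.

46.4667

Step 1: Sum all values: 1 + 36 + 93 + 98 + 30 + 77 + 12 + 60 + 36 + 12 + 10 + 77 + 64 + 45 + 46 = 697
Step 2: Count the number of values: n = 15
Step 3: Mean = sum / n = 697 / 15 = 46.4667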